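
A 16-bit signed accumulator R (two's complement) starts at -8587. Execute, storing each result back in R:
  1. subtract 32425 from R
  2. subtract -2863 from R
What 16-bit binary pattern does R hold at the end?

Start: R = -8587 = 1101111001110101.
R = -8587 − 32425 = -41012; wraps to 24524 = 0101111111001100
R = 24524 − (-2863) = 27387 = 0110101011111011

0110101011111011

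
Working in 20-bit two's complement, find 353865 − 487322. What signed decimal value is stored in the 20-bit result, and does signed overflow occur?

-133457; no overflow

353865 → 01010110011001001001
487322 → 01110110111110011010
Subtract via negate-and-add: invert 01110110111110011010 + 1 = 10001001000001100110 (i.e. -487322).
  01010110011001001001
+ 10001001000001100110
= 11011111011010101111
Result 11011111011010101111: MSB = 1 → 915119 − 1048576 = -133457.
Addends (after negating the subtrahend) have opposite signs, so signed overflow cannot occur.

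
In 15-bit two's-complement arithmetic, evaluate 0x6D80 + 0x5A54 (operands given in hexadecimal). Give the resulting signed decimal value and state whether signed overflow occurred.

-14380; no overflow

0x6D80 = 110110110000000 = -4736 (signed)
0x5A54 = 101101001010100 = -9644 (signed)
  110110110000000
+ 101101001010100
= 100011111010100  (discard carry-out 1)
Result 100011111010100: MSB = 1 → 18388 − 32768 = -14380.
Both addends are negative and so is the stored result: no signed overflow.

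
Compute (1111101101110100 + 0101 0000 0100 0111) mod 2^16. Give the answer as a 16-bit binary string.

0100101110111011

  1111101101110100
+ 0101000001000111
= 0100101110111011  (discard carry-out 1)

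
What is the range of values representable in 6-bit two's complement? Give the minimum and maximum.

min = -32, max = 31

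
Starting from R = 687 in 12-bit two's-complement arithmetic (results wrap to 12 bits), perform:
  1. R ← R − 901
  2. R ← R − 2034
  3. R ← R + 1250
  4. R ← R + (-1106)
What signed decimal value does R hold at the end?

1992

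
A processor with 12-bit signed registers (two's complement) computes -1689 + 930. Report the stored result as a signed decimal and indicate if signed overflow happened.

-759; no overflow

-1689 → 100101100111
930 → 001110100010
  100101100111
+ 001110100010
= 110100001001
Result 110100001001: MSB = 1 → 3337 − 4096 = -759.
Addends have opposite signs, so signed overflow cannot occur.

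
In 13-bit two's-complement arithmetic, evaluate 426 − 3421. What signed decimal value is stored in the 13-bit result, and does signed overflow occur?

426 → 0000110101010
3421 → 0110101011101
Subtract via negate-and-add: invert 0110101011101 + 1 = 1001010100011 (i.e. -3421).
  0000110101010
+ 1001010100011
= 1010001001101
Result 1010001001101: MSB = 1 → 5197 − 8192 = -2995.
Addends (after negating the subtrahend) have opposite signs, so signed overflow cannot occur.

-2995; no overflow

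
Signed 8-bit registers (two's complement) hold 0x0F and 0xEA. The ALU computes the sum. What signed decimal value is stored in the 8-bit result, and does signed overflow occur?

0x0F = 00001111 = 15 (signed)
0xEA = 11101010 = -22 (signed)
  00001111
+ 11101010
= 11111001
Result 11111001: MSB = 1 → 249 − 256 = -7.
Addends have opposite signs, so signed overflow cannot occur.

-7; no overflow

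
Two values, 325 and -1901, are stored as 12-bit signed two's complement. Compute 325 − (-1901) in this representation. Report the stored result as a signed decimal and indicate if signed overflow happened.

325 → 000101000101
-1901 → 100010010011
Subtract via negate-and-add: invert 100010010011 + 1 = 011101101101 (i.e. 1901).
  000101000101
+ 011101101101
= 100010110010
Result 100010110010: MSB = 1 → 2226 − 4096 = -1870.
Both addends (after negating the subtrahend) are non-negative but the stored result is negative: signed overflow. The true value 325 − (-1901) = 2226 lies outside [-2048, 2047].

-1870; overflow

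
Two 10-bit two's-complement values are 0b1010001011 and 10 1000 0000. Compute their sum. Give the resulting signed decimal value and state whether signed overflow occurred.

0b1010001011 → 1010001011 = -373 (signed)
10 1000 0000 → 1010000000 = -384 (signed)
  1010001011
+ 1010000000
= 0100001011  (discard carry-out 1)
Result 0100001011: MSB = 0 → value 267.
Both addends are negative but the stored result is non-negative: signed overflow. The true value -373 + (-384) = -757 lies outside [-512, 511].

267; overflow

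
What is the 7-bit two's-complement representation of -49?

|-49| = 49 = 0110001 in 7 bits.
Invert the bits: 1001110. Add 1: 1001111.
Check: 1001111 reads as 79 − 128 = -49.

1001111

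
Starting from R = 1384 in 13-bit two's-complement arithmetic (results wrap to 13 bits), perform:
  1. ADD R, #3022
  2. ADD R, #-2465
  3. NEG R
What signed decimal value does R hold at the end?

-1941

Start: R = 1384 = 0010101101000.
R = 1384 + 3022 = 4406; wraps to -3786 = 1000100110110
R = -3786 + (-2465) = -6251; wraps to 1941 = 0011110010101
R = −(1941) = -1941 = 1100001101011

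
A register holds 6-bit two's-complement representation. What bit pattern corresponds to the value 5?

000101

5 is non-negative, so write it directly in 6 bits: 000101.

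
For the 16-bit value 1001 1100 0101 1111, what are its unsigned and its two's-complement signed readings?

unsigned = 40031, signed = -25505

Unsigned: 1001110001011111 = 40031.
Signed: MSB=1 → 40031 − 65536 = -25505.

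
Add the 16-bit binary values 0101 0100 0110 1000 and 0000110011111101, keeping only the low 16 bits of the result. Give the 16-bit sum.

0110000101100101

  0101010001101000
+ 0000110011111101
= 0110000101100101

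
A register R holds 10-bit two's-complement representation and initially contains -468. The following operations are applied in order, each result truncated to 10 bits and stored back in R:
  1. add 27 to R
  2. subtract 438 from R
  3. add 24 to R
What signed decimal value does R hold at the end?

169

Start: R = -468 = 1000101100.
R = -468 + 27 = -441 = 1001000111
R = -441 − 438 = -879; wraps to 145 = 0010010001
R = 145 + 24 = 169 = 0010101001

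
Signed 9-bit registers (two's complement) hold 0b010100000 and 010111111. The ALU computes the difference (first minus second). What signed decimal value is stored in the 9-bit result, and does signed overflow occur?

0b010100000 → 010100000 = 160 (signed)
010111111 = 191 (signed)
Subtract via negate-and-add: invert 010111111 + 1 = 101000001 (i.e. -191).
  010100000
+ 101000001
= 111100001
Result 111100001: MSB = 1 → 481 − 512 = -31.
Addends (after negating the subtrahend) have opposite signs, so signed overflow cannot occur.

-31; no overflow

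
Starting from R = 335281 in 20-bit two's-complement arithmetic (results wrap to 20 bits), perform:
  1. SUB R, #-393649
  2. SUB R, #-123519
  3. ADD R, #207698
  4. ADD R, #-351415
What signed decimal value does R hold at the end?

Start: R = 335281 = 01010001110110110001.
R = 335281 − (-393649) = 728930; wraps to -319646 = 10110001111101100010
R = -319646 − (-123519) = -196127 = 11010000000111100001
R = -196127 + 207698 = 11571 = 00000010110100110011
R = 11571 + (-351415) = -339844 = 10101101000001111100

-339844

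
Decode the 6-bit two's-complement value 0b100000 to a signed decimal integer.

-32

MSB is 1, so the value is negative.
Invert: 011111. Add 1: 100000 = 32. So the value is −32.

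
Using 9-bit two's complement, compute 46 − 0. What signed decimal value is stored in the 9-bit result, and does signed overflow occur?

46; no overflow

46 → 000101110
0 → 000000000
Subtract via negate-and-add: invert 000000000 + 1 = 000000000 (i.e. 0).
  000101110
+ 000000000
= 000101110
Result 000101110: MSB = 0 → value 46.
Both addends (after negating the subtrahend) are non-negative and so is the stored result: no signed overflow.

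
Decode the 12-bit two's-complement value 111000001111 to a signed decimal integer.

MSB is 1, so the value is negative.
Invert: 000111110000. Add 1: 000111110001 = 497. So the value is −497.

-497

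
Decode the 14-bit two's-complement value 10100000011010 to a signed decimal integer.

-6118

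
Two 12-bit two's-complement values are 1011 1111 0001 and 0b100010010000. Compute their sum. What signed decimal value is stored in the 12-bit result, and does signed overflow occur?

1011 1111 0001 → 101111110001 = -1039 (signed)
0b100010010000 → 100010010000 = -1904 (signed)
  101111110001
+ 100010010000
= 010010000001  (discard carry-out 1)
Result 010010000001: MSB = 0 → value 1153.
Both addends are negative but the stored result is non-negative: signed overflow. The true value -1039 + (-1904) = -2943 lies outside [-2048, 2047].

1153; overflow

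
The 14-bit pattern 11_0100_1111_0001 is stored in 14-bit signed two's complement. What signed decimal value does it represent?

MSB is 1, so the value is negative.
Unsigned reading: 13553. Subtract 2^14 = 16384: 13553 − 16384 = -2831.

-2831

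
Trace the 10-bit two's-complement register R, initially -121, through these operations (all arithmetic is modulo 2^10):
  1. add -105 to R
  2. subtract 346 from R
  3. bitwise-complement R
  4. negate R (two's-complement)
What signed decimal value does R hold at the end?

Start: R = -121 = 1110000111.
R = -121 + (-105) = -226 = 1100011110
R = -226 − 346 = -572; wraps to 452 = 0111000100
R = NOT 0111000100 = 1000111011 = -453
R = −(-453) = 453 = 0111000101

453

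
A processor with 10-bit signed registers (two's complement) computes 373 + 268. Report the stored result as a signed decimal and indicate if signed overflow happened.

373 → 0101110101
268 → 0100001100
  0101110101
+ 0100001100
= 1010000001
Result 1010000001: MSB = 1 → 641 − 1024 = -383.
Both addends are non-negative but the stored result is negative: signed overflow. The true value 373 + 268 = 641 lies outside [-512, 511].

-383; overflow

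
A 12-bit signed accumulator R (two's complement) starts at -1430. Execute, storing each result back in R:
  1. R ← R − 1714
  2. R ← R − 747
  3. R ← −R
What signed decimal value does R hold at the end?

Start: R = -1430 = 101001101010.
R = -1430 − 1714 = -3144; wraps to 952 = 001110111000
R = 952 − 747 = 205 = 000011001101
R = −(205) = -205 = 111100110011

-205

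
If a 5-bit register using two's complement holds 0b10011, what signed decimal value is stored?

MSB is 1, so the value is negative.
Unsigned reading: 19. Subtract 2^5 = 32: 19 − 32 = -13.

-13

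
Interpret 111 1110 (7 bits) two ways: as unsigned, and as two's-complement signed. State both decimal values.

unsigned = 126, signed = -2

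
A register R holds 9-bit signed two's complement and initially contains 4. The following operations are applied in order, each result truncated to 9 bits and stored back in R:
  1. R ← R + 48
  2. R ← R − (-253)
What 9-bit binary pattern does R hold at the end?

Start: R = 4 = 000000100.
R = 4 + 48 = 52 = 000110100
R = 52 − (-253) = 305; wraps to -207 = 100110001

100110001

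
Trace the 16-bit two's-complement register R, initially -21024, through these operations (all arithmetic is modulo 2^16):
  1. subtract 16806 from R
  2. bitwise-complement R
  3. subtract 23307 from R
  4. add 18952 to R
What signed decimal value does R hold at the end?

-32062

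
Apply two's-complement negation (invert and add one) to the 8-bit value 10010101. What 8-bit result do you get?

01101011

Invert: 01101010. Add 1: 01101011.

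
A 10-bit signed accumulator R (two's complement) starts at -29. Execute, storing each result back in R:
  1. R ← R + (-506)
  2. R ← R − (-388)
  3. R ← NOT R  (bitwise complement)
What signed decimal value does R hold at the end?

146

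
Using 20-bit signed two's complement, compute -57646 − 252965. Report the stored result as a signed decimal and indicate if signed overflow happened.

-310611; no overflow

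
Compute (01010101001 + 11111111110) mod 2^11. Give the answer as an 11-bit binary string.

01010100111

  01010101001
+ 11111111110
= 01010100111  (discard carry-out 1)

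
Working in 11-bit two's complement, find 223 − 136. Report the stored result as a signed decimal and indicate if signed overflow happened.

87; no overflow

223 → 00011011111
136 → 00010001000
Subtract via negate-and-add: invert 00010001000 + 1 = 11101111000 (i.e. -136).
  00011011111
+ 11101111000
= 00001010111  (discard carry-out 1)
Result 00001010111: MSB = 0 → value 87.
Addends (after negating the subtrahend) have opposite signs, so signed overflow cannot occur.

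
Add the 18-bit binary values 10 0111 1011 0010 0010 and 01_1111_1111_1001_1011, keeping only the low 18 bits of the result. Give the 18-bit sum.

000111101010111101

  100111101100100010
+ 011111111110011011
= 000111101010111101  (discard carry-out 1)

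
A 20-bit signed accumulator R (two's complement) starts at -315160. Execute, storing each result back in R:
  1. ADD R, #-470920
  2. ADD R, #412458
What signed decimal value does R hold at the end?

-373622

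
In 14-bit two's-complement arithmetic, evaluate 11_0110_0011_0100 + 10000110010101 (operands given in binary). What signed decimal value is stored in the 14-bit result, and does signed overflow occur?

6089; overflow

11_0110_0011_0100 → 11011000110100 = -2508 (signed)
10000110010101 = -7787 (signed)
  11011000110100
+ 10000110010101
= 01011111001001  (discard carry-out 1)
Result 01011111001001: MSB = 0 → value 6089.
Both addends are negative but the stored result is non-negative: signed overflow. The true value -2508 + (-7787) = -10295 lies outside [-8192, 8191].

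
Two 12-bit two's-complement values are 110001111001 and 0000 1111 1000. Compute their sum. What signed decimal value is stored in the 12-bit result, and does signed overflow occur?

110001111001 = -903 (signed)
0000 1111 1000 → 000011111000 = 248 (signed)
  110001111001
+ 000011111000
= 110101110001
Result 110101110001: MSB = 1 → 3441 − 4096 = -655.
Addends have opposite signs, so signed overflow cannot occur.

-655; no overflow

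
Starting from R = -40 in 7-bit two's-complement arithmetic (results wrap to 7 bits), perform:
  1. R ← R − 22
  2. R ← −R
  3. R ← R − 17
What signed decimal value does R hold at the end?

Start: R = -40 = 1011000.
R = -40 − 22 = -62 = 1000010
R = −(-62) = 62 = 0111110
R = 62 − 17 = 45 = 0101101

45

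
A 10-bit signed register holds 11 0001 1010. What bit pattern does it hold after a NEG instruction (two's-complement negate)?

Invert: 0011100101. Add 1: 0011100110.

0011100110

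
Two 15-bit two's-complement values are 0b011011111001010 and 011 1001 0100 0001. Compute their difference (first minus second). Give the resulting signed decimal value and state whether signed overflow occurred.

-375; no overflow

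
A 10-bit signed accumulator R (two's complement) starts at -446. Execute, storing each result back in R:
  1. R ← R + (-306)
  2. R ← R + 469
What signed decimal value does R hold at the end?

-283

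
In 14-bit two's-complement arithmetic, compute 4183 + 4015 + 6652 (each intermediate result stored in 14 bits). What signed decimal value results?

4183 + 4015 = 8198 → wraps to -8186 (10000000000110)
-8186 + 6652 = -1534 (11101000000010)

-1534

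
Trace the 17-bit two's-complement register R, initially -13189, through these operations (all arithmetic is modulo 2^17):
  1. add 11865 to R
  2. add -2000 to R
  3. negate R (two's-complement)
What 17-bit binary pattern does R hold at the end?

00000110011111100

Start: R = -13189 = 11100110001111011.
R = -13189 + 11865 = -1324 = 11111101011010100
R = -1324 + (-2000) = -3324 = 11111001100000100
R = −(-3324) = 3324 = 00000110011111100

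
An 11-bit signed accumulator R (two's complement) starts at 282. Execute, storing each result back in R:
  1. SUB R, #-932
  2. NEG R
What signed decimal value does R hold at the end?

834

Start: R = 282 = 00100011010.
R = 282 − (-932) = 1214; wraps to -834 = 10010111110
R = −(-834) = 834 = 01101000010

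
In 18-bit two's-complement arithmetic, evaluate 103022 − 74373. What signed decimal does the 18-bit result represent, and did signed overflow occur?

28649; no overflow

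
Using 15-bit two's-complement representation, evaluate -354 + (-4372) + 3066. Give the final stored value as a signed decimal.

-1660

-354 + (-4372) = -4726 (110110110001010)
-4726 + 3066 = -1660 (111100110000100)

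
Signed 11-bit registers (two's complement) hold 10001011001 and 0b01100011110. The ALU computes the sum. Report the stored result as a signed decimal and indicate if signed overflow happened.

-137; no overflow

10001011001 = -935 (signed)
0b01100011110 → 01100011110 = 798 (signed)
  10001011001
+ 01100011110
= 11101110111
Result 11101110111: MSB = 1 → 1911 − 2048 = -137.
Addends have opposite signs, so signed overflow cannot occur.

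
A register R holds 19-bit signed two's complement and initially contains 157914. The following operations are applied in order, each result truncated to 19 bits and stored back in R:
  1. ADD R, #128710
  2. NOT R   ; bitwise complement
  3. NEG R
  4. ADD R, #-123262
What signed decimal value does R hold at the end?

163363

Start: R = 157914 = 0100110100011011010.
R = 157914 + 128710 = 286624; wraps to -237664 = 1000101111110100000
R = NOT 1000101111110100000 = 0111010000001011111 = 237663
R = −(237663) = -237663 = 1000101111110100001
R = -237663 + (-123262) = -360925; wraps to 163363 = 0100111111000100011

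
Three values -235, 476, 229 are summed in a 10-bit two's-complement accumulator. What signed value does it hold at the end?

-235 + 476 = 241 (0011110001)
241 + 229 = 470 (0111010110)

470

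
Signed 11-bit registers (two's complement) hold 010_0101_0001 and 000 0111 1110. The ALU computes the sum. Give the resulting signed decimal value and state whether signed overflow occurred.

719; no overflow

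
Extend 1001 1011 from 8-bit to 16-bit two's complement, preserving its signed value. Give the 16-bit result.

1111111110011011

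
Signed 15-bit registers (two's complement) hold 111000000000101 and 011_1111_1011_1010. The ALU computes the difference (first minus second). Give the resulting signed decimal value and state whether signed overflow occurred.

111000000000101 = -4091 (signed)
011_1111_1011_1010 → 011111110111010 = 16314 (signed)
Subtract via negate-and-add: invert 011111110111010 + 1 = 100000001000110 (i.e. -16314).
  111000000000101
+ 100000001000110
= 011000001001011  (discard carry-out 1)
Result 011000001001011: MSB = 0 → value 12363.
Both addends (after negating the subtrahend) are negative but the stored result is non-negative: signed overflow. The true value -4091 − 16314 = -20405 lies outside [-16384, 16383].

12363; overflow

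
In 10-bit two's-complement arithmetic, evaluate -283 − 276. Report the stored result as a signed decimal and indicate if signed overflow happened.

-283 → 1011100101
276 → 0100010100
Subtract via negate-and-add: invert 0100010100 + 1 = 1011101100 (i.e. -276).
  1011100101
+ 1011101100
= 0111010001  (discard carry-out 1)
Result 0111010001: MSB = 0 → value 465.
Both addends (after negating the subtrahend) are negative but the stored result is non-negative: signed overflow. The true value -283 − 276 = -559 lies outside [-512, 511].

465; overflow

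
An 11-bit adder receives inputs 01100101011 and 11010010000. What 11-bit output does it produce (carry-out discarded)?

  01100101011
+ 11010010000
= 00110111011  (discard carry-out 1)

00110111011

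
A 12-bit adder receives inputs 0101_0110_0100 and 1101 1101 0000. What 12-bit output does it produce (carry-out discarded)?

  010101100100
+ 110111010000
= 001100110100  (discard carry-out 1)

001100110100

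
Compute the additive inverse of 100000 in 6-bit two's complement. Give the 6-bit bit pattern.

100000

Invert: 011111. Add 1: 100000.
(100000 is the minimum value -32; its negation overflows and yields itself.)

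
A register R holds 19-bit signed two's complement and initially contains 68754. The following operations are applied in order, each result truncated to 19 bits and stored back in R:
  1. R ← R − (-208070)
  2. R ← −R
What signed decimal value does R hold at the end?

247464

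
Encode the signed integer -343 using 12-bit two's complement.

111010101001

|-343| = 343 = 000101010111 in 12 bits.
Invert the bits: 111010101000. Add 1: 111010101001.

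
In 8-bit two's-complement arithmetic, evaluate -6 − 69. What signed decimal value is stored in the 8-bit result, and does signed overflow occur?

-6 → 11111010
69 → 01000101
Subtract via negate-and-add: invert 01000101 + 1 = 10111011 (i.e. -69).
  11111010
+ 10111011
= 10110101  (discard carry-out 1)
Result 10110101: MSB = 1 → 181 − 256 = -75.
Both addends (after negating the subtrahend) are negative and so is the stored result: no signed overflow.

-75; no overflow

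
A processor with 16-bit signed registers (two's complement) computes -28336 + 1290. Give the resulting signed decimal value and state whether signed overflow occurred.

-28336 → 1001000101010000
1290 → 0000010100001010
  1001000101010000
+ 0000010100001010
= 1001011001011010
Result 1001011001011010: MSB = 1 → 38490 − 65536 = -27046.
Addends have opposite signs, so signed overflow cannot occur.

-27046; no overflow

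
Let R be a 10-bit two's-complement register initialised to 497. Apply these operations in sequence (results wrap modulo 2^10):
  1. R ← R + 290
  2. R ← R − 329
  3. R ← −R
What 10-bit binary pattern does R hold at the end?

1000110110

Start: R = 497 = 0111110001.
R = 497 + 290 = 787; wraps to -237 = 1100010011
R = -237 − 329 = -566; wraps to 458 = 0111001010
R = −(458) = -458 = 1000110110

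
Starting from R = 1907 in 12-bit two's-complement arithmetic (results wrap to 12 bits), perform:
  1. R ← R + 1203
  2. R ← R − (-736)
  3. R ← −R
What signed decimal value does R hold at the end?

250

Start: R = 1907 = 011101110011.
R = 1907 + 1203 = 3110; wraps to -986 = 110000100110
R = -986 − (-736) = -250 = 111100000110
R = −(-250) = 250 = 000011111010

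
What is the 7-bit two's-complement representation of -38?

1011010

|-38| = 38 = 0100110 in 7 bits.
Invert the bits: 1011001. Add 1: 1011010.
Check: 1011010 reads as 90 − 128 = -38.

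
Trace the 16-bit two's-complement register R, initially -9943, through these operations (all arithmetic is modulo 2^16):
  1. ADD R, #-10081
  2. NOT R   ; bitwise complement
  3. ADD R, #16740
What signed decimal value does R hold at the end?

-28773

Start: R = -9943 = 1101100100101001.
R = -9943 + (-10081) = -20024 = 1011000111001000
R = NOT 1011000111001000 = 0100111000110111 = 20023
R = 20023 + 16740 = 36763; wraps to -28773 = 1000111110011011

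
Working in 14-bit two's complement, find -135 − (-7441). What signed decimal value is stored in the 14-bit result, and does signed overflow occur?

-135 → 11111101111001
-7441 → 10001011101111
Subtract via negate-and-add: invert 10001011101111 + 1 = 01110100010001 (i.e. 7441).
  11111101111001
+ 01110100010001
= 01110010001010  (discard carry-out 1)
Result 01110010001010: MSB = 0 → value 7306.
Addends (after negating the subtrahend) have opposite signs, so signed overflow cannot occur.

7306; no overflow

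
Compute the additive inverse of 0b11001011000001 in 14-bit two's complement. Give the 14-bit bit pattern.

Invert: 00110100111110. Add 1: 00110100111111.

00110100111111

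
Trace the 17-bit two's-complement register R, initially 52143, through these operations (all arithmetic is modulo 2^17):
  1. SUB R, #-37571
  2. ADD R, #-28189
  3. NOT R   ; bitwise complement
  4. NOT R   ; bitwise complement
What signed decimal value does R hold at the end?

61525

Start: R = 52143 = 01100101110101111.
R = 52143 − (-37571) = 89714; wraps to -41358 = 10101111001110010
R = -41358 + (-28189) = -69547; wraps to 61525 = 01111000001010101
R = NOT 01111000001010101 = 10000111110101010 = -61526
R = NOT 10000111110101010 = 01111000001010101 = 61525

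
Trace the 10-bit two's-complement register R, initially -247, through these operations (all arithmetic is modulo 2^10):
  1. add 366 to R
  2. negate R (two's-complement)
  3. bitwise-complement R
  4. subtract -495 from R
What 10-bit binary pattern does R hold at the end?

1001100101

Start: R = -247 = 1100001001.
R = -247 + 366 = 119 = 0001110111
R = −(119) = -119 = 1110001001
R = NOT 1110001001 = 0001110110 = 118
R = 118 − (-495) = 613; wraps to -411 = 1001100101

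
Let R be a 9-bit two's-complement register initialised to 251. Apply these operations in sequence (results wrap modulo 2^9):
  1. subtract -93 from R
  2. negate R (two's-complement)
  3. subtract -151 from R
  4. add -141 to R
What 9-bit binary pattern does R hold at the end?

Start: R = 251 = 011111011.
R = 251 − (-93) = 344; wraps to -168 = 101011000
R = −(-168) = 168 = 010101000
R = 168 − (-151) = 319; wraps to -193 = 100111111
R = -193 + (-141) = -334; wraps to 178 = 010110010

010110010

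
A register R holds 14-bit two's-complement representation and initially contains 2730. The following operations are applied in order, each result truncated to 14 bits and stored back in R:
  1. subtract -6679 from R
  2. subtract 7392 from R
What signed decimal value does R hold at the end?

Start: R = 2730 = 00101010101010.
R = 2730 − (-6679) = 9409; wraps to -6975 = 10010011000001
R = -6975 − 7392 = -14367; wraps to 2017 = 00011111100001

2017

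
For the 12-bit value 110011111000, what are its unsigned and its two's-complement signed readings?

Unsigned: 110011111000 = 3320.
Signed: MSB=1 → 3320 − 4096 = -776.

unsigned = 3320, signed = -776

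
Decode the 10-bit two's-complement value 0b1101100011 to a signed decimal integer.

MSB is 1, so the value is negative.
Invert: 0010011100. Add 1: 0010011101 = 157. So the value is −157.

-157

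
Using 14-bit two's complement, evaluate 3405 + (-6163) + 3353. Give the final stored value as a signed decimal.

3405 + (-6163) = -2758 (11010100111010)
-2758 + 3353 = 595 (00001001010011)

595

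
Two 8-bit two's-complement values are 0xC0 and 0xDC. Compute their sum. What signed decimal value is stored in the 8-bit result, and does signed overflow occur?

0xC0 = 11000000 = -64 (signed)
0xDC = 11011100 = -36 (signed)
  11000000
+ 11011100
= 10011100  (discard carry-out 1)
Result 10011100: MSB = 1 → 156 − 256 = -100.
Both addends are negative and so is the stored result: no signed overflow.

-100; no overflow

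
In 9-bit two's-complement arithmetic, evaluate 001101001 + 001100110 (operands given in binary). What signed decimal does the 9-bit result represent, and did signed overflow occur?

207; no overflow

001101001 = 105 (signed)
001100110 = 102 (signed)
  001101001
+ 001100110
= 011001111
Result 011001111: MSB = 0 → value 207.
Both addends are non-negative and so is the stored result: no signed overflow.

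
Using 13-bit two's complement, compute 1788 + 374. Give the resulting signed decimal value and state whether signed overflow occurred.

2162; no overflow

1788 → 0011011111100
374 → 0000101110110
  0011011111100
+ 0000101110110
= 0100001110010
Result 0100001110010: MSB = 0 → value 2162.
Both addends are non-negative and so is the stored result: no signed overflow.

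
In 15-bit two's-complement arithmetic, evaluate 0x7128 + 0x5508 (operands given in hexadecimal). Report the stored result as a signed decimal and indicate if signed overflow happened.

-14800; no overflow

0x7128 = 111000100101000 = -3800 (signed)
0x5508 = 101010100001000 = -11000 (signed)
  111000100101000
+ 101010100001000
= 100011000110000  (discard carry-out 1)
Result 100011000110000: MSB = 1 → 17968 − 32768 = -14800.
Both addends are negative and so is the stored result: no signed overflow.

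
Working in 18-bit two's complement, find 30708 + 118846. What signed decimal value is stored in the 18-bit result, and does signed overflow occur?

-112590; overflow

30708 → 000111011111110100
118846 → 011101000000111110
  000111011111110100
+ 011101000000111110
= 100100100000110010
Result 100100100000110010: MSB = 1 → 149554 − 262144 = -112590.
Both addends are non-negative but the stored result is negative: signed overflow. The true value 30708 + 118846 = 149554 lies outside [-131072, 131071].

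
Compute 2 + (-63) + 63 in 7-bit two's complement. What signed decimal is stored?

2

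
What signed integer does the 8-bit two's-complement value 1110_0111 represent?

-25

MSB is 1, so the value is negative.
Unsigned reading: 231. Subtract 2^8 = 256: 231 − 256 = -25.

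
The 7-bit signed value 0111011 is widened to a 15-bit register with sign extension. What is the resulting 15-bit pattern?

000000000111011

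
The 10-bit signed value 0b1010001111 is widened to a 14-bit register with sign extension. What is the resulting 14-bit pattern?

11111010001111

MSB of 1010001111 is 1; replicate it into the new high bits.
1111|1010001111 → 11111010001111 (still -369).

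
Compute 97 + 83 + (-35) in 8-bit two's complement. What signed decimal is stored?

-111

97 + 83 = 180 → wraps to -76 (10110100)
-76 + (-35) = -111 (10010001)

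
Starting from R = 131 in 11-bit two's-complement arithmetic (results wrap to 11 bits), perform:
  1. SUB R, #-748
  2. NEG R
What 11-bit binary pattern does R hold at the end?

10010010001

Start: R = 131 = 00010000011.
R = 131 − (-748) = 879 = 01101101111
R = −(879) = -879 = 10010010001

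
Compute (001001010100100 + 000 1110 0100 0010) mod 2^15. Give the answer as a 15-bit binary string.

010000011100110

  001001010100100
+ 000111001000010
= 010000011100110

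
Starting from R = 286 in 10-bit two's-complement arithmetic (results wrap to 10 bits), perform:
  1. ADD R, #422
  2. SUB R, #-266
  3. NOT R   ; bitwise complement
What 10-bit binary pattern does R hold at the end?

Start: R = 286 = 0100011110.
R = 286 + 422 = 708; wraps to -316 = 1011000100
R = -316 − (-266) = -50 = 1111001110
R = NOT 1111001110 = 0000110001 = 49

0000110001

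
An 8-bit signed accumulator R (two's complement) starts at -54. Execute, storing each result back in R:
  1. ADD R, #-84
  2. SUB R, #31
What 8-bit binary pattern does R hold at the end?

01010111

Start: R = -54 = 11001010.
R = -54 + (-84) = -138; wraps to 118 = 01110110
R = 118 − 31 = 87 = 01010111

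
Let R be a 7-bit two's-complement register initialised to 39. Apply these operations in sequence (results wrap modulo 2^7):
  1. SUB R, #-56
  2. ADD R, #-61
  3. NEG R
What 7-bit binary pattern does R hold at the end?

1011110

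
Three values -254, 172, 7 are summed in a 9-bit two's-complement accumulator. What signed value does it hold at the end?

-75

-254 + 172 = -82 (110101110)
-82 + 7 = -75 (110110101)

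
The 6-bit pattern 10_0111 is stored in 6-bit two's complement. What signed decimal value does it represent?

MSB is 1, so the value is negative.
Invert: 011000. Add 1: 011001 = 25. So the value is −25.

-25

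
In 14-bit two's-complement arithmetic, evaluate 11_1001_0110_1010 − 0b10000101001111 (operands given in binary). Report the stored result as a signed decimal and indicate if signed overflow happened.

11_1001_0110_1010 → 11100101101010 = -1686 (signed)
0b10000101001111 → 10000101001111 = -7857 (signed)
Subtract via negate-and-add: invert 10000101001111 + 1 = 01111010110001 (i.e. 7857).
  11100101101010
+ 01111010110001
= 01100000011011  (discard carry-out 1)
Result 01100000011011: MSB = 0 → value 6171.
Addends (after negating the subtrahend) have opposite signs, so signed overflow cannot occur.

6171; no overflow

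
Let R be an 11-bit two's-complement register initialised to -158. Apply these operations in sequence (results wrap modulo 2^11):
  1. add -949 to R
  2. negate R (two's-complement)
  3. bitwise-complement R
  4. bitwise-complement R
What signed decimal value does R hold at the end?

Start: R = -158 = 11101100010.
R = -158 + (-949) = -1107; wraps to 941 = 01110101101
R = −(941) = -941 = 10001010011
R = NOT 10001010011 = 01110101100 = 940
R = NOT 01110101100 = 10001010011 = -941

-941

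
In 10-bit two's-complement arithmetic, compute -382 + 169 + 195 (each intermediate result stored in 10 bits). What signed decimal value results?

-18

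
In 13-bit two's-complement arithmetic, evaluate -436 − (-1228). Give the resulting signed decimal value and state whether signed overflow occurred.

792; no overflow

-436 → 1111001001100
-1228 → 1101100110100
Subtract via negate-and-add: invert 1101100110100 + 1 = 0010011001100 (i.e. 1228).
  1111001001100
+ 0010011001100
= 0001100011000  (discard carry-out 1)
Result 0001100011000: MSB = 0 → value 792.
Addends (after negating the subtrahend) have opposite signs, so signed overflow cannot occur.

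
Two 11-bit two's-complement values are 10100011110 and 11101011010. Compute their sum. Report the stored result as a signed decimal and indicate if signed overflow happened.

-904; no overflow

10100011110 = -738 (signed)
11101011010 = -166 (signed)
  10100011110
+ 11101011010
= 10001111000  (discard carry-out 1)
Result 10001111000: MSB = 1 → 1144 − 2048 = -904.
Both addends are negative and so is the stored result: no signed overflow.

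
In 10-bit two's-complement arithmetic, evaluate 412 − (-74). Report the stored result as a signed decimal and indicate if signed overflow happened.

486; no overflow

412 → 0110011100
-74 → 1110110110
Subtract via negate-and-add: invert 1110110110 + 1 = 0001001010 (i.e. 74).
  0110011100
+ 0001001010
= 0111100110
Result 0111100110: MSB = 0 → value 486.
Both addends (after negating the subtrahend) are non-negative and so is the stored result: no signed overflow.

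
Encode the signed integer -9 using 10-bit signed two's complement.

|-9| = 9 = 0000001001 in 10 bits.
Invert the bits: 1111110110. Add 1: 1111110111.
Check: 1111110111 reads as 1015 − 1024 = -9.

1111110111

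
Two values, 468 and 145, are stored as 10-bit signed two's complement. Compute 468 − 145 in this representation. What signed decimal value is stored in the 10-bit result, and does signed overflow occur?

323; no overflow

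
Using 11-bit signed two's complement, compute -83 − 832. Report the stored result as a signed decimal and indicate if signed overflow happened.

-83 → 11110101101
832 → 01101000000
Subtract via negate-and-add: invert 01101000000 + 1 = 10011000000 (i.e. -832).
  11110101101
+ 10011000000
= 10001101101  (discard carry-out 1)
Result 10001101101: MSB = 1 → 1133 − 2048 = -915.
Both addends (after negating the subtrahend) are negative and so is the stored result: no signed overflow.

-915; no overflow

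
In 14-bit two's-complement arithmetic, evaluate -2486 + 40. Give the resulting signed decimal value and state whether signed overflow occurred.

-2486 → 11011001001010
40 → 00000000101000
  11011001001010
+ 00000000101000
= 11011001110010
Result 11011001110010: MSB = 1 → 13938 − 16384 = -2446.
Addends have opposite signs, so signed overflow cannot occur.

-2446; no overflow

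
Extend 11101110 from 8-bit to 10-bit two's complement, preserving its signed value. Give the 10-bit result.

1111101110

MSB of 11101110 is 1; replicate it into the new high bits.
11|11101110 → 1111101110 (still -18).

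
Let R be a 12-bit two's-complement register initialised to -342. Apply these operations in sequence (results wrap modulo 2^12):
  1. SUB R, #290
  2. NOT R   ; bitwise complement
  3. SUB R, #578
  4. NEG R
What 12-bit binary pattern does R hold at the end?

Start: R = -342 = 111010101010.
R = -342 − 290 = -632 = 110110001000
R = NOT 110110001000 = 001001110111 = 631
R = 631 − 578 = 53 = 000000110101
R = −(53) = -53 = 111111001011

111111001011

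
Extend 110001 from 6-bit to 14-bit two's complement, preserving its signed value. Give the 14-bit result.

MSB of 110001 is 1; replicate it into the new high bits.
11111111|110001 → 11111111110001 (still -15).

11111111110001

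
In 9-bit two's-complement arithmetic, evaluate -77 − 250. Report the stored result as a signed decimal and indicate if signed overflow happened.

185; overflow

-77 → 110110011
250 → 011111010
Subtract via negate-and-add: invert 011111010 + 1 = 100000110 (i.e. -250).
  110110011
+ 100000110
= 010111001  (discard carry-out 1)
Result 010111001: MSB = 0 → value 185.
Both addends (after negating the subtrahend) are negative but the stored result is non-negative: signed overflow. The true value -77 − 250 = -327 lies outside [-256, 255].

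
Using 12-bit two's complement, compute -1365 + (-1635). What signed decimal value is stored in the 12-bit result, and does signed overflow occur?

-1365 → 101010101011
-1635 → 100110011101
  101010101011
+ 100110011101
= 010001001000  (discard carry-out 1)
Result 010001001000: MSB = 0 → value 1096.
Both addends are negative but the stored result is non-negative: signed overflow. The true value -1365 + (-1635) = -3000 lies outside [-2048, 2047].

1096; overflow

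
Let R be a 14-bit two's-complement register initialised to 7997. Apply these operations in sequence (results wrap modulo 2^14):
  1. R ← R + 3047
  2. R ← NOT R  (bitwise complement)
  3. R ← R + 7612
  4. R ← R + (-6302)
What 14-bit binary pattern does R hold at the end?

01100111111001

Start: R = 7997 = 01111100111101.
R = 7997 + 3047 = 11044; wraps to -5340 = 10101100100100
R = NOT 10101100100100 = 01010011011011 = 5339
R = 5339 + 7612 = 12951; wraps to -3433 = 11001010010111
R = -3433 + (-6302) = -9735; wraps to 6649 = 01100111111001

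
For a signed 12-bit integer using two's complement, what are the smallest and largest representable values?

Minimum: −2^11 = -2048.
Maximum: 2^11 − 1 = 2047.

min = -2048, max = 2047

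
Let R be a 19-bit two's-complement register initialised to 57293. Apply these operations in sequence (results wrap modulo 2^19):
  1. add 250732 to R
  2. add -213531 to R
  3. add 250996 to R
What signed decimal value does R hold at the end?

Start: R = 57293 = 0001101111111001101.
R = 57293 + 250732 = 308025; wraps to -216263 = 1001011001100111001
R = -216263 + (-213531) = -429794; wraps to 94494 = 0010111000100011110
R = 94494 + 250996 = 345490; wraps to -178798 = 1010100010110010010

-178798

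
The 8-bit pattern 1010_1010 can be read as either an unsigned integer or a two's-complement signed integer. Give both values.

unsigned = 170, signed = -86

Unsigned: 10101010 = 170.
Signed: MSB=1 → 170 − 256 = -86.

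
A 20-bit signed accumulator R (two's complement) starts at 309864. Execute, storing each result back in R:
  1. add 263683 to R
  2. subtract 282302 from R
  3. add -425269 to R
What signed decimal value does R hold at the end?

Start: R = 309864 = 01001011101001101000.
R = 309864 + 263683 = 573547; wraps to -475029 = 10001100000001101011
R = -475029 − 282302 = -757331; wraps to 291245 = 01000111000110101101
R = 291245 + (-425269) = -134024 = 11011111010001111000

-134024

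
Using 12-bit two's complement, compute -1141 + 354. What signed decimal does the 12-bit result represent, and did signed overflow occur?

-787; no overflow

-1141 → 101110001011
354 → 000101100010
  101110001011
+ 000101100010
= 110011101101
Result 110011101101: MSB = 1 → 3309 − 4096 = -787.
Addends have opposite signs, so signed overflow cannot occur.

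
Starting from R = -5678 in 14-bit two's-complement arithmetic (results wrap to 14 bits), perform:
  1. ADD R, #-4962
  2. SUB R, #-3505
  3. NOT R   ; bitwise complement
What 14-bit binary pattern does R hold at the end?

01101111011110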